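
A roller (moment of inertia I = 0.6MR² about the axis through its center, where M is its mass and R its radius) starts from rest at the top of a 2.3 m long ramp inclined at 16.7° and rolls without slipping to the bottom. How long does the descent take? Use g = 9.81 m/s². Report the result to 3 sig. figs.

t ≈ 1.62 s

The moment of inertia is 0.6MR², giving k ≡ I/(MR²) = 0.6.
Newton's second law down the slope: Mg sinθ − f = Ma. The torque equation fR = Iα (with α = a/R) gives f = kMa.
Hence a = g sinθ/(1+k) = 9.81×sin16.7°/1.6 = 1.762 m/s².
Starting from rest, L = ½at², so t = √(2L/a) = √(2×2.3/1.762) ≈ 1.62 s.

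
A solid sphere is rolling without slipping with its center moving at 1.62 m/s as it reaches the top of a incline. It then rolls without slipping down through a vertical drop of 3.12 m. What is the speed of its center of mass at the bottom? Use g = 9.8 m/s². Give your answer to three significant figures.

v ≈ 6.80 m/s

For this body I = (2/5)MR², i.e. k = I/(MR²) = 0.4.
The rolling condition ω = v/R makes the rotational term ½I(v/R)² = ½kMv², so KE_total = ½(1+k)Mv² = (7/10)Mv².
Energy conservation: (7/10)Mv₀² + Mgh = (7/10)Mv², so v² = v₀² + 2gh/(1+k).
v = √(1.62² + 2×9.8×3.12/1.4) = √46.3 ≈ 6.80 m/s.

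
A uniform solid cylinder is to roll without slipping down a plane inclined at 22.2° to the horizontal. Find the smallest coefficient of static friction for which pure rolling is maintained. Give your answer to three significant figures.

μ_min ≈ 0.136

The moment of inertia is (1/2)MR², giving k ≡ I/(MR²) = 0.5.
Along the incline Mg sinθ − f = Ma, and torque about the center fR = Iα = kMR²(a/R) gives f = kMa.
These give a = g sinθ/(1+k) and the required friction f = kMg sinθ/(1+k).
With N = Mg cosθ, the no-slip condition f ≤ μN gives μ_min = f/N = k tanθ/(1+k).
μ_min = 0.5 × tan22.2° / 1.5 ≈ 0.136.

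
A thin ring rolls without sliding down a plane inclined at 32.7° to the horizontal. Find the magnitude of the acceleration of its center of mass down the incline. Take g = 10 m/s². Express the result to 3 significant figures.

a ≈ 2.70 m/s²

The moment of inertia is MR², giving k ≡ I/(MR²) = 1.
Along the incline Mg sinθ − f = Ma, and torque about the center fR = Iα = kMR²(a/R) gives f = kMa.
Eliminating f: Mg sinθ = (1+k)Ma, so a = g sinθ/(1+k) = 10 × sin32.7° / 2 ≈ 2.70 m/s².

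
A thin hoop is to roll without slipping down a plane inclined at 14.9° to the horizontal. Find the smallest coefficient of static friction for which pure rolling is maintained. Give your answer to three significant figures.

μ_min ≈ 0.133

The moment of inertia is MR², giving k ≡ I/(MR²) = 1.
Translational: Mg sinθ − f = Ma. Rotational about the CM: fR = Iα = kMRa, so f = kMa.
These give a = g sinθ/(1+k) and the required friction f = kMg sinθ/(1+k).
The normal force is N = Mg cosθ, so μ_min = f/N = k tanθ/(1+k).
μ_min = 1 × tan14.9° / 2 ≈ 0.133.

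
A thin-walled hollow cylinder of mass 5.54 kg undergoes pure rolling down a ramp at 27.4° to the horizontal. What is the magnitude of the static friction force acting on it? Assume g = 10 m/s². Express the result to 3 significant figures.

With I = MR², the ratio k = I/(MR²) is 1.
Translational: Mg sinθ − f = Ma. Rotational about the CM: fR = Iα = kMRa, so f = kMa.
Combining, a = g sinθ/(1+k) and f = kMa = kMg sinθ/(1+k).
f = 1 × 5.54 × 10 × sin27.4° / 2 ≈ 12.7 N.

f ≈ 12.7 N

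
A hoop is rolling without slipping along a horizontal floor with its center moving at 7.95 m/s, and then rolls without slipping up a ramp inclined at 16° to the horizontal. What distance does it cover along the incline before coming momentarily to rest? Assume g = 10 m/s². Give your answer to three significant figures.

d ≈ 22.9 m

For this body I = MR², i.e. k = I/(MR²) = 1.
Pure rolling means v = ωR; then KE = ½Mv² + ½I(v/R)² = ½(1+k)Mv² = Mv².
Setting this equal to Mgh gives the vertical rise h = (1+k)v₀²/(2g) = 2×7.95²/(2×10) = 6.32 m.
Along the incline, d = h/sinθ = 6.32/sin16° ≈ 22.9 m.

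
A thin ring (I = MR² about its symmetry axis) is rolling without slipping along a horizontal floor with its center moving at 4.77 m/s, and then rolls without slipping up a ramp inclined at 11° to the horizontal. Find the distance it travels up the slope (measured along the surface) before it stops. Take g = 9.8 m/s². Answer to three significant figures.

d ≈ 12.2 m

With I = MR², the ratio k = I/(MR²) is 1.
Rolling without slipping gives ω = v/R, so the total kinetic energy is ½Mv² + ½Iω² = ½(1+k)Mv² = Mv².
Setting this equal to Mgh gives the vertical rise h = (1+k)v₀²/(2g) = 2×4.77²/(2×9.8) = 2.322 m.
The distance along the slope is d = h/sinθ = 2.322/sin11° ≈ 12.2 m.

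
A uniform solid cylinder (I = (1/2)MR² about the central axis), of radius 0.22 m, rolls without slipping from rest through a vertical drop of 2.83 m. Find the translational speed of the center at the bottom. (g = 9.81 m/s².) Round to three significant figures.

The moment of inertia is (1/2)MR², giving k ≡ I/(MR²) = 0.5.
Rolling without slipping gives ω = v/R, so the total kinetic energy is ½Mv² + ½Iω² = ½(1+k)Mv² = (3/4)Mv².
Energy conservation: Mgh = (3/4)Mv², so v = √(2gh/(1+k)) = √(2 × 9.81 × 2.83 / 1.5) ≈ 6.08 m/s.

v ≈ 6.08 m/s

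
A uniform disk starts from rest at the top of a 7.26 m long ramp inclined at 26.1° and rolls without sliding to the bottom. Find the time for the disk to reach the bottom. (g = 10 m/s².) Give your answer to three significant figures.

Here I = (1/2)MR², so the shape factor k = I/(MR²) = 0.5.
Translational: Mg sinθ − f = Ma. Rotational about the CM: fR = Iα = kMRa, so f = kMa.
Hence a = g sinθ/(1+k) = 10×sin26.1°/1.5 = 2.933 m/s².
With constant a from rest, t = √(2L/a) = √(2·7.26/2.933) ≈ 2.23 s.

t ≈ 2.23 s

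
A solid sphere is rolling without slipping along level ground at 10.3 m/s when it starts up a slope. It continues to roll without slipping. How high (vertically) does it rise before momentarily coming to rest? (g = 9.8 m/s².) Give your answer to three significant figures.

For this body I = (2/5)MR², i.e. k = I/(MR²) = 0.4.
Rolling without slipping gives ω = v/R, so the total kinetic energy is ½Mv² + ½Iω² = ½(1+k)Mv² = (7/10)Mv².
All of this converts to potential energy at the highest point: (7/10)Mv₀² = Mgh.
Thus h = (1+k)v₀²/(2g) = 1.4 × 10.3² / (2 × 9.8) ≈ 7.58 m.

h ≈ 7.58 m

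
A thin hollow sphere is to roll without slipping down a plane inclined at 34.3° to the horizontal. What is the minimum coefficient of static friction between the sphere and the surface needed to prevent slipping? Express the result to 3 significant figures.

Here I = (2/3)MR², so the shape factor k = I/(MR²) = 2/3.
Newton's second law down the slope: Mg sinθ − f = Ma. The torque equation fR = Iα (with α = a/R) gives f = kMa.
These give a = g sinθ/(1+k) and the required friction f = kMg sinθ/(1+k).
The normal force is N = Mg cosθ, so μ_min = f/N = k tanθ/(1+k).
μ_min = (2/3) × tan34.3° / 1.667 ≈ 0.273.

μ_min ≈ 0.273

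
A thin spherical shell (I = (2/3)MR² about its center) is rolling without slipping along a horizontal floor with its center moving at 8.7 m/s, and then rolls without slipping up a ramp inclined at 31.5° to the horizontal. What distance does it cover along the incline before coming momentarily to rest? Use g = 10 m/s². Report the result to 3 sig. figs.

The moment of inertia is (2/3)MR², giving k ≡ I/(MR²) = 2/3.
The rolling condition ω = v/R makes the rotational term ½I(v/R)² = ½kMv², so KE_total = ½(1+k)Mv² = (5/6)Mv².
Setting this equal to Mgh gives the vertical rise h = (1+k)v₀²/(2g) = 1.667×8.7²/(2×10) = 6.307 m.
Along the incline, d = h/sinθ = 6.307/sin31.5° ≈ 12.1 m.

d ≈ 12.1 m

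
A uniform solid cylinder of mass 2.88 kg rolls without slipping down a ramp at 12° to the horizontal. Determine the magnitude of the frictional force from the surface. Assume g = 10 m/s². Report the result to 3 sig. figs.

For this body I = (1/2)MR², i.e. k = I/(MR²) = 0.5.
Translational: Mg sinθ − f = Ma. Rotational about the CM: fR = Iα = kMRa, so f = kMa.
Combining, a = g sinθ/(1+k) and f = kMa = kMg sinθ/(1+k).
f = 0.5 × 2.88 × 10 × sin12° / 1.5 ≈ 2.00 N.

f ≈ 2.00 N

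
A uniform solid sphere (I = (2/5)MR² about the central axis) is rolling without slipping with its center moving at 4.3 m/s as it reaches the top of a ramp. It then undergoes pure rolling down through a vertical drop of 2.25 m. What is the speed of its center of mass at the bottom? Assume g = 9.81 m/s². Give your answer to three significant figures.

v ≈ 7.07 m/s

The moment of inertia is (2/5)MR², giving k ≡ I/(MR²) = 0.4.
The rolling condition ω = v/R makes the rotational term ½I(v/R)² = ½kMv², so KE_total = ½(1+k)Mv² = (7/10)Mv².
Energy conservation: (7/10)Mv₀² + Mgh = (7/10)Mv², so v² = v₀² + 2gh/(1+k).
v = √(4.3² + 2×9.81×2.25/1.4) = √50.02 ≈ 7.07 m/s.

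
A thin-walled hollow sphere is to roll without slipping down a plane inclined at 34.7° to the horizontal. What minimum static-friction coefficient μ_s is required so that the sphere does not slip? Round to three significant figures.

The moment of inertia is (2/3)MR², giving k ≡ I/(MR²) = 2/3.
Along the incline Mg sinθ − f = Ma, and torque about the center fR = Iα = kMR²(a/R) gives f = kMa.
These give a = g sinθ/(1+k) and the required friction f = kMg sinθ/(1+k).
With N = Mg cosθ, the no-slip condition f ≤ μN gives μ_min = f/N = k tanθ/(1+k).
μ_min = (2/3) × tan34.7° / 1.667 ≈ 0.277.

μ_min ≈ 0.277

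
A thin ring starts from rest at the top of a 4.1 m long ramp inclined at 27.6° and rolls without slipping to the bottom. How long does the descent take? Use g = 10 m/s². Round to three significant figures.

Here I = MR², so the shape factor k = I/(MR²) = 1.
Newton's second law down the slope: Mg sinθ − f = Ma. The torque equation fR = Iα (with α = a/R) gives f = kMa.
Hence a = g sinθ/(1+k) = 10×sin27.6°/2 = 2.316 m/s².
Starting from rest, L = ½at², so t = √(2L/a) = √(2×4.1/2.316) ≈ 1.88 s.

t ≈ 1.88 s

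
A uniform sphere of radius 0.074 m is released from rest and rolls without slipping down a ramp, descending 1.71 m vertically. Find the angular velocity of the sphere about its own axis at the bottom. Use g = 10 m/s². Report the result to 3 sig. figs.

ω ≈ 66.8 rad/s

With I = (2/5)MR², the ratio k = I/(MR²) is 0.4.
Rolling without slipping gives ω = v/R, so the total kinetic energy is ½Mv² + ½Iω² = ½(1+k)Mv² = (7/10)Mv².
Energy conservation Mgh = ½(1+k)Mv² gives v = √(2gh/(1+k)) = √(2 × 10 × 1.71 / 1.4) = 4.943 m/s.
Then ω = v/R = 4.943 / 0.074 ≈ 66.8 rad/s.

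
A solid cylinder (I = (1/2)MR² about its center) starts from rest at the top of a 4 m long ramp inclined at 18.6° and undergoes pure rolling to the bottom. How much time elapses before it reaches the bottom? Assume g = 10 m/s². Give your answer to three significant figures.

For this body I = (1/2)MR², i.e. k = I/(MR²) = 0.5.
Along the incline Mg sinθ − f = Ma, and torque about the center fR = Iα = kMR²(a/R) gives f = kMa.
Hence a = g sinθ/(1+k) = 10×sin18.6°/1.5 = 2.126 m/s².
With constant a from rest, t = √(2L/a) = √(2·4/2.126) ≈ 1.94 s.

t ≈ 1.94 s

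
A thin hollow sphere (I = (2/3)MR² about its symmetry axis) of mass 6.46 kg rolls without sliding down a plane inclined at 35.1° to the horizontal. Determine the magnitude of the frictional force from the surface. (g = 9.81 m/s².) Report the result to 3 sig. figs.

The moment of inertia is (2/3)MR², giving k ≡ I/(MR²) = 2/3.
Newton's second law down the slope: Mg sinθ − f = Ma. The torque equation fR = Iα (with α = a/R) gives f = kMa.
Combining, a = g sinθ/(1+k) and f = kMa = kMg sinθ/(1+k).
f = (2/3) × 6.46 × 9.81 × sin35.1° / 1.667 ≈ 14.6 N.

f ≈ 14.6 N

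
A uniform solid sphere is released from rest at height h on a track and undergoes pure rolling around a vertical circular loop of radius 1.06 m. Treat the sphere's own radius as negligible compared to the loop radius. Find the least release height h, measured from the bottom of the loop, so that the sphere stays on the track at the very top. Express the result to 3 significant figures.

h_min ≈ 2.86 m

For this body I = (2/5)MR², i.e. k = I/(MR²) = 0.4.
At the top, contact is just lost when gravity alone supplies the centripetal force: Mg = Mv_top²/r, i.e. v_top² = gr.
With ω = v/R, the kinetic energy at speed v is ½(1+k)Mv² = (7/10)Mv².
Energy conservation from release (height h) to the top (height 2r): Mgh = Mg(2r) + (7/10)M·gr.
Thus h_min = 2r + (1+k)r/2 = r(2 + 1.4/2) = 1.06 × 2.7 ≈ 2.86 m.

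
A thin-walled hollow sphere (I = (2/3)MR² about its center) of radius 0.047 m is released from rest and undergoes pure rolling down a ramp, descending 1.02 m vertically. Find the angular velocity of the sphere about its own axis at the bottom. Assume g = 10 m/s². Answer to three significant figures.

ω ≈ 74.4 rad/s

The moment of inertia is (2/3)MR², giving k ≡ I/(MR²) = 2/3.
Since it rolls without slipping, ω = v/R and KE = ½Mv² + ½Iω² = ½(1+k)Mv² = (5/6)Mv².
Energy conservation Mgh = ½(1+k)Mv² gives v = √(2gh/(1+k)) = √(2 × 10 × 1.02 / 1.667) = 3.499 m/s.
Then ω = v/R = 3.499 / 0.047 ≈ 74.4 rad/s.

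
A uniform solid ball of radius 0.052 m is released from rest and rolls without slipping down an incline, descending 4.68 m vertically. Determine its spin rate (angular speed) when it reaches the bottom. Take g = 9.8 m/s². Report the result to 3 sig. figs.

ω ≈ 156 rad/s

The moment of inertia is (2/5)MR², giving k ≡ I/(MR²) = 0.4.
The rolling condition ω = v/R makes the rotational term ½I(v/R)² = ½kMv², so KE_total = ½(1+k)Mv² = (7/10)Mv².
Energy conservation Mgh = ½(1+k)Mv² gives v = √(2gh/(1+k)) = √(2 × 9.8 × 4.68 / 1.4) = 8.094 m/s.
The angular speed follows from ω = v/R = 8.094/0.052 ≈ 156 rad/s.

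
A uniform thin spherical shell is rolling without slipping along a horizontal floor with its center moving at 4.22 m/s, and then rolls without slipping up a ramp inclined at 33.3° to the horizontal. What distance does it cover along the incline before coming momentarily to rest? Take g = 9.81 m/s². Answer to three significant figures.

Here I = (2/3)MR², so the shape factor k = I/(MR²) = 2/3.
Rolling without slipping gives ω = v/R, so the total kinetic energy is ½Mv² + ½Iω² = ½(1+k)Mv² = (5/6)Mv².
Setting this equal to Mgh gives the vertical rise h = (1+k)v₀²/(2g) = 1.667×4.22²/(2×9.81) = 1.513 m.
Along the incline, d = h/sinθ = 1.513/sin33.3° ≈ 2.76 m.

d ≈ 2.76 m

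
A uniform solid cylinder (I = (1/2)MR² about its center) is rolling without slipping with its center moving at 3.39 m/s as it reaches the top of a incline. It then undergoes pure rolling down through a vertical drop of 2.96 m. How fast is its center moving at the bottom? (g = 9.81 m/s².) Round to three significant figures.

v ≈ 7.09 m/s

For this body I = (1/2)MR², i.e. k = I/(MR²) = 0.5.
Rolling without slipping gives ω = v/R, so the total kinetic energy is ½Mv² + ½Iω² = ½(1+k)Mv² = (3/4)Mv².
Energy conservation: (3/4)Mv₀² + Mgh = (3/4)Mv², so v² = v₀² + 2gh/(1+k).
v = √(3.39² + 2×9.81×2.96/1.5) = √50.21 ≈ 7.09 m/s.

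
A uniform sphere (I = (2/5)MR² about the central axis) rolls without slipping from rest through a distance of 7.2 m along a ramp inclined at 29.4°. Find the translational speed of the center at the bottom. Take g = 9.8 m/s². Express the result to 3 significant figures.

For this body I = (2/5)MR², i.e. k = I/(MR²) = 0.4.
Rolling without slipping gives ω = v/R, so the total kinetic energy is ½Mv² + ½Iω² = ½(1+k)Mv² = (7/10)Mv².
The vertical drop is h = L sinθ = 7.2 × sin29.4° = 3.535 m.
Energy conservation: Mgh = (7/10)Mv², so v = √(2gh/(1+k)) = √(2 × 9.8 × 3.535 / 1.4) ≈ 7.03 m/s.

v ≈ 7.03 m/s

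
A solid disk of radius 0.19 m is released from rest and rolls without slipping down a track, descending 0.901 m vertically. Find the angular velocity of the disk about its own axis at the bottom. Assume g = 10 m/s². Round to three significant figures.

ω ≈ 18.2 rad/s

Here I = (1/2)MR², so the shape factor k = I/(MR²) = 0.5.
Rolling without slipping gives ω = v/R, so the total kinetic energy is ½Mv² + ½Iω² = ½(1+k)Mv² = (3/4)Mv².
Energy conservation Mgh = ½(1+k)Mv² gives v = √(2gh/(1+k)) = √(2 × 10 × 0.901 / 1.5) = 3.466 m/s.
The angular speed follows from ω = v/R = 3.466/0.19 ≈ 18.2 rad/s.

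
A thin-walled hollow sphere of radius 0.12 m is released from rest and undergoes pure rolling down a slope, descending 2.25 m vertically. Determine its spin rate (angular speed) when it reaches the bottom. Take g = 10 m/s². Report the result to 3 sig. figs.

ω ≈ 43.3 rad/s

The moment of inertia is (2/3)MR², giving k ≡ I/(MR²) = 2/3.
Pure rolling means v = ωR; then KE = ½Mv² + ½I(v/R)² = ½(1+k)Mv² = (5/6)Mv².
Energy conservation Mgh = ½(1+k)Mv² gives v = √(2gh/(1+k)) = √(2 × 10 × 2.25 / 1.667) = 5.196 m/s.
Then ω = v/R = 5.196 / 0.12 ≈ 43.3 rad/s.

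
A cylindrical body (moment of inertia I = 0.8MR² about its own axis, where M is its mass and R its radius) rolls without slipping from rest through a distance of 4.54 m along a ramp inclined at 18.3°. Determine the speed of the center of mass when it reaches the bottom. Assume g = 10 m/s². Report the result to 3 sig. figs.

v ≈ 3.98 m/s

The moment of inertia is 0.8MR², giving k ≡ I/(MR²) = 0.8.
Rolling without slipping gives ω = v/R, so the total kinetic energy is ½Mv² + ½Iω² = ½(1+k)Mv² = (9/10)Mv².
The vertical drop is h = L sinθ = 4.54 × sin18.3° = 1.426 m.
Energy conservation: Mgh = (9/10)Mv², so v = √(2gh/(1+k)) = √(2 × 10 × 1.426 / 1.8) ≈ 3.98 m/s.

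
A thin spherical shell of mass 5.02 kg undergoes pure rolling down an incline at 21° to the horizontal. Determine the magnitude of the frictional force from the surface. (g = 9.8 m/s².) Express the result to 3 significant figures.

f ≈ 7.05 N

Here I = (2/3)MR², so the shape factor k = I/(MR²) = 2/3.
Newton's second law down the slope: Mg sinθ − f = Ma. The torque equation fR = Iα (with α = a/R) gives f = kMa.
Combining, a = g sinθ/(1+k) and f = kMa = kMg sinθ/(1+k).
f = (2/3) × 5.02 × 9.8 × sin21° / 1.667 ≈ 7.05 N.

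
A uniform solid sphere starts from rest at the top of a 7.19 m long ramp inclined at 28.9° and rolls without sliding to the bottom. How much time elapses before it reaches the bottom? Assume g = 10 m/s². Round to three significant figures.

t ≈ 2.04 s

With I = (2/5)MR², the ratio k = I/(MR²) is 0.4.
Newton's second law down the slope: Mg sinθ − f = Ma. The torque equation fR = Iα (with α = a/R) gives f = kMa.
Hence a = g sinθ/(1+k) = 10×sin28.9°/1.4 = 3.452 m/s².
With constant a from rest, t = √(2L/a) = √(2·7.19/3.452) ≈ 2.04 s.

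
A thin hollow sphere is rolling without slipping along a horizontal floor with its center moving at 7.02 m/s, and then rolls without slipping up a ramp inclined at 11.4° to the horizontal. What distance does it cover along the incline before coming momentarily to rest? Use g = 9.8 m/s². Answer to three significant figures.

Here I = (2/3)MR², so the shape factor k = I/(MR²) = 2/3.
Since it rolls without slipping, ω = v/R and KE = ½Mv² + ½Iω² = ½(1+k)Mv² = (5/6)Mv².
Setting this equal to Mgh gives the vertical rise h = (1+k)v₀²/(2g) = 1.667×7.02²/(2×9.8) = 4.191 m.
Along the incline, d = h/sinθ = 4.191/sin11.4° ≈ 21.2 m.

d ≈ 21.2 m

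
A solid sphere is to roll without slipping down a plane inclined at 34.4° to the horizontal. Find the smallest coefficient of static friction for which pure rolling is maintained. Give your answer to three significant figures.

Here I = (2/5)MR², so the shape factor k = I/(MR²) = 0.4.
Along the incline Mg sinθ − f = Ma, and torque about the center fR = Iα = kMR²(a/R) gives f = kMa.
These give a = g sinθ/(1+k) and the required friction f = kMg sinθ/(1+k).
With N = Mg cosθ, the no-slip condition f ≤ μN gives μ_min = f/N = k tanθ/(1+k).
μ_min = 0.4 × tan34.4° / 1.4 ≈ 0.196.

μ_min ≈ 0.196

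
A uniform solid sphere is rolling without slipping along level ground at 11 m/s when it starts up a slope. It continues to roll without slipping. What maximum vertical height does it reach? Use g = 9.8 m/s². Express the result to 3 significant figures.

h ≈ 8.64 m

Here I = (2/5)MR², so the shape factor k = I/(MR²) = 0.4.
Since it rolls without slipping, ω = v/R and KE = ½Mv² + ½Iω² = ½(1+k)Mv² = (7/10)Mv².
All of this converts to potential energy at the highest point: (7/10)Mv₀² = Mgh.
Thus h = (1+k)v₀²/(2g) = 1.4 × 11² / (2 × 9.8) ≈ 8.64 m.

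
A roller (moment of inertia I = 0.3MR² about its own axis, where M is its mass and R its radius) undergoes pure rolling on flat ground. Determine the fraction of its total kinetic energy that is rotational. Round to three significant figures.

fraction ≈ 0.231

With I = 0.3MR², the ratio k = I/(MR²) is 0.3.
Since ω = v/R, the translational part is ½Mv² and the rotational part is ½I(v/R)² = ½kMv²; the total is ½(1+k)Mv².
The rotational fraction is therefore k/(1+k) = 0.3/1.3 ≈ 0.231.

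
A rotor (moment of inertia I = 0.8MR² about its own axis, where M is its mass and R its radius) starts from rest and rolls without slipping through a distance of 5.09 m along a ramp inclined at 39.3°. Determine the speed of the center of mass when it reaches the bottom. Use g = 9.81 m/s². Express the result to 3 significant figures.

With I = 0.8MR², the ratio k = I/(MR²) is 0.8.
The rolling condition ω = v/R makes the rotational term ½I(v/R)² = ½kMv², so KE_total = ½(1+k)Mv² = (9/10)Mv².
The vertical drop is h = L sinθ = 5.09 × sin39.3° = 3.224 m.
Setting Mgh = (9/10)Mv² gives v = √(2gh/(1+k)) = √(2·9.81·3.224/1.8) ≈ 5.93 m/s.

v ≈ 5.93 m/s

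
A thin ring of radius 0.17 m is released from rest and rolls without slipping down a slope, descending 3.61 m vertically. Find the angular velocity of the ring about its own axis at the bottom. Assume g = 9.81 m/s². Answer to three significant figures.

ω ≈ 35.0 rad/s

For this body I = MR², i.e. k = I/(MR²) = 1.
Rolling without slipping gives ω = v/R, so the total kinetic energy is ½Mv² + ½Iω² = ½(1+k)Mv² = Mv².
Energy conservation Mgh = ½(1+k)Mv² gives v = √(2gh/(1+k)) = √(2 × 9.81 × 3.61 / 2) = 5.951 m/s.
The angular speed follows from ω = v/R = 5.951/0.17 ≈ 35.0 rad/s.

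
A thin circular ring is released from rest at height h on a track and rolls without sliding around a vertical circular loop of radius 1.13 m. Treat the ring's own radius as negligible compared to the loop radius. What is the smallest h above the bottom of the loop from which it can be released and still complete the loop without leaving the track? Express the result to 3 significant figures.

h_min ≈ 3.39 m

With I = MR², the ratio k = I/(MR²) is 1.
At the top, contact is just lost when gravity alone supplies the centripetal force: Mg = Mv_top²/r, i.e. v_top² = gr.
With ω = v/R, the kinetic energy at speed v is ½(1+k)Mv² = Mv².
Energy conservation from release (height h) to the top (height 2r): Mgh = Mg(2r) + M·gr.
Thus h_min = 2r + (1+k)r/2 = r(2 + 2/2) = 1.13 × 3 ≈ 3.39 m.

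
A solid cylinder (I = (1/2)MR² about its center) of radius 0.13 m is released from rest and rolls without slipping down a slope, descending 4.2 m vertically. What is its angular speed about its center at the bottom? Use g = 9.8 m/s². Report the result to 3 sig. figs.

ω ≈ 57.0 rad/s

With I = (1/2)MR², the ratio k = I/(MR²) is 0.5.
The rolling condition ω = v/R makes the rotational term ½I(v/R)² = ½kMv², so KE_total = ½(1+k)Mv² = (3/4)Mv².
Energy conservation Mgh = ½(1+k)Mv² gives v = √(2gh/(1+k)) = √(2 × 9.8 × 4.2 / 1.5) = 7.408 m/s.
The angular speed follows from ω = v/R = 7.408/0.13 ≈ 57.0 rad/s.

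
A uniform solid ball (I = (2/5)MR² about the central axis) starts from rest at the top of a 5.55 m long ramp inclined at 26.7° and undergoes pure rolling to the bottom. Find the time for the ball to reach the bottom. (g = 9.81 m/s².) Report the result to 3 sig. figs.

t ≈ 1.88 s

For this body I = (2/5)MR², i.e. k = I/(MR²) = 0.4.
Newton's second law down the slope: Mg sinθ − f = Ma. The torque equation fR = Iα (with α = a/R) gives f = kMa.
Hence a = g sinθ/(1+k) = 9.81×sin26.7°/1.4 = 3.148 m/s².
With constant a from rest, t = √(2L/a) = √(2·5.55/3.148) ≈ 1.88 s.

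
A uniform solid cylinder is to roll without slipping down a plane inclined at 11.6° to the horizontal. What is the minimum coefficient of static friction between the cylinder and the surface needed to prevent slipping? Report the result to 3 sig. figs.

μ_min ≈ 0.0684

With I = (1/2)MR², the ratio k = I/(MR²) is 0.5.
Translational: Mg sinθ − f = Ma. Rotational about the CM: fR = Iα = kMRa, so f = kMa.
These give a = g sinθ/(1+k) and the required friction f = kMg sinθ/(1+k).
With N = Mg cosθ, the no-slip condition f ≤ μN gives μ_min = f/N = k tanθ/(1+k).
μ_min = 0.5 × tan11.6° / 1.5 ≈ 0.0684.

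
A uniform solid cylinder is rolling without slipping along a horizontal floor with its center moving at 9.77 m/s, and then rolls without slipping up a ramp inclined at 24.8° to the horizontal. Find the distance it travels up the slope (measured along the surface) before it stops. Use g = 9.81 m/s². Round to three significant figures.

The moment of inertia is (1/2)MR², giving k ≡ I/(MR²) = 0.5.
Since it rolls without slipping, ω = v/R and KE = ½Mv² + ½Iω² = ½(1+k)Mv² = (3/4)Mv².
Setting this equal to Mgh gives the vertical rise h = (1+k)v₀²/(2g) = 1.5×9.77²/(2×9.81) = 7.298 m.
Along the incline, d = h/sinθ = 7.298/sin24.8° ≈ 17.4 m.

d ≈ 17.4 m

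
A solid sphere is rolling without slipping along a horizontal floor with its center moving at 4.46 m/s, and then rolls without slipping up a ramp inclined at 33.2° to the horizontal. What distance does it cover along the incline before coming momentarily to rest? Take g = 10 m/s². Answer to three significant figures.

With I = (2/5)MR², the ratio k = I/(MR²) is 0.4.
The rolling condition ω = v/R makes the rotational term ½I(v/R)² = ½kMv², so KE_total = ½(1+k)Mv² = (7/10)Mv².
Setting this equal to Mgh gives the vertical rise h = (1+k)v₀²/(2g) = 1.4×4.46²/(2×10) = 1.392 m.
Along the incline, d = h/sinθ = 1.392/sin33.2° ≈ 2.54 m.

d ≈ 2.54 m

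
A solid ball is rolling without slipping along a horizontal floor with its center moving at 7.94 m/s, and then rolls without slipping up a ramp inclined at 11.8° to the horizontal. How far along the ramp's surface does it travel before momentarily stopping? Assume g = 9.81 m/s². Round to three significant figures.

With I = (2/5)MR², the ratio k = I/(MR²) is 0.4.
Since it rolls without slipping, ω = v/R and KE = ½Mv² + ½Iω² = ½(1+k)Mv² = (7/10)Mv².
Setting this equal to Mgh gives the vertical rise h = (1+k)v₀²/(2g) = 1.4×7.94²/(2×9.81) = 4.499 m.
Along the incline, d = h/sinθ = 4.499/sin11.8° ≈ 22.0 m.

d ≈ 22.0 m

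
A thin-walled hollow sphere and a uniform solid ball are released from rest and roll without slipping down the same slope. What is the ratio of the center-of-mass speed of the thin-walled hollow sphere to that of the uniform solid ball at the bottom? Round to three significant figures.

v_ratio ≈ 0.917

Each satisfies Mgh = ½(1+k)Mv² with k = I/(MR²), so v ∝ 1/√(1+k).
For the thin-walled hollow sphere k = 2/3; for the uniform solid ball k = 0.4.
v₁/v₂ = √((1+k₂)/(1+k₁)) = √(1.4/1.667) ≈ 0.917.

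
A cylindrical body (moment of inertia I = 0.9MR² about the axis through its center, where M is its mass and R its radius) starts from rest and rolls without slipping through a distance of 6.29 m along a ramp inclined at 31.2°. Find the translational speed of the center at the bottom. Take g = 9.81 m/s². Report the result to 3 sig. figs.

The moment of inertia is 0.9MR², giving k ≡ I/(MR²) = 0.9.
Since it rolls without slipping, ω = v/R and KE = ½Mv² + ½Iω² = ½(1+k)Mv² = (19/20)Mv².
The vertical drop is h = L sinθ = 6.29 × sin31.2° = 3.258 m.
Setting Mgh = (19/20)Mv² gives v = √(2gh/(1+k)) = √(2·9.81·3.258/1.9) ≈ 5.80 m/s.

v ≈ 5.80 m/s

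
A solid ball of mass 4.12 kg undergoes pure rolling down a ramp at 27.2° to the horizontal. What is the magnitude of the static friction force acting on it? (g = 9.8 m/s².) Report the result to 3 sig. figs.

For this body I = (2/5)MR², i.e. k = I/(MR²) = 0.4.
Along the incline Mg sinθ − f = Ma, and torque about the center fR = Iα = kMR²(a/R) gives f = kMa.
Combining, a = g sinθ/(1+k) and f = kMa = kMg sinθ/(1+k).
f = 0.4 × 4.12 × 9.8 × sin27.2° / 1.4 ≈ 5.27 N.

f ≈ 5.27 N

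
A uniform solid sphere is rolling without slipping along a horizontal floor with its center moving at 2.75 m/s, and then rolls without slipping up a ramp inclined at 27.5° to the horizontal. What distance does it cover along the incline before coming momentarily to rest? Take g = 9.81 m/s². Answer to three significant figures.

d ≈ 1.17 m

The moment of inertia is (2/5)MR², giving k ≡ I/(MR²) = 0.4.
Rolling without slipping gives ω = v/R, so the total kinetic energy is ½Mv² + ½Iω² = ½(1+k)Mv² = (7/10)Mv².
Setting this equal to Mgh gives the vertical rise h = (1+k)v₀²/(2g) = 1.4×2.75²/(2×9.81) = 0.5396 m.
The distance along the slope is d = h/sinθ = 0.5396/sin27.5° ≈ 1.17 m.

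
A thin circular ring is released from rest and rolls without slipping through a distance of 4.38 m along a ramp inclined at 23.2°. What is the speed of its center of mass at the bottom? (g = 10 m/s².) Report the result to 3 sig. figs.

v ≈ 4.15 m/s

With I = MR², the ratio k = I/(MR²) is 1.
Rolling without slipping gives ω = v/R, so the total kinetic energy is ½Mv² + ½Iω² = ½(1+k)Mv² = Mv².
The vertical drop is h = L sinθ = 4.38 × sin23.2° = 1.725 m.
Setting Mgh = Mv² gives v = √(2gh/(1+k)) = √(2·10·1.725/2) ≈ 4.15 m/s.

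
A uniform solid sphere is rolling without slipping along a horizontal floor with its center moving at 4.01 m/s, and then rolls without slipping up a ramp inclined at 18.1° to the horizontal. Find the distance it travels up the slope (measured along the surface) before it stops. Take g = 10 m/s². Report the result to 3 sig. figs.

d ≈ 3.62 m

Here I = (2/5)MR², so the shape factor k = I/(MR²) = 0.4.
Since it rolls without slipping, ω = v/R and KE = ½Mv² + ½Iω² = ½(1+k)Mv² = (7/10)Mv².
Setting this equal to Mgh gives the vertical rise h = (1+k)v₀²/(2g) = 1.4×4.01²/(2×10) = 1.126 m.
The distance along the slope is d = h/sinθ = 1.126/sin18.1° ≈ 3.62 m.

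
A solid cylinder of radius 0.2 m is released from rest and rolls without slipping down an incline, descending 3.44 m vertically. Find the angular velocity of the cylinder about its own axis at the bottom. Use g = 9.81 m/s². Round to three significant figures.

The moment of inertia is (1/2)MR², giving k ≡ I/(MR²) = 0.5.
Rolling without slipping gives ω = v/R, so the total kinetic energy is ½Mv² + ½Iω² = ½(1+k)Mv² = (3/4)Mv².
Energy conservation Mgh = ½(1+k)Mv² gives v = √(2gh/(1+k)) = √(2 × 9.81 × 3.44 / 1.5) = 6.708 m/s.
The angular speed follows from ω = v/R = 6.708/0.2 ≈ 33.5 rad/s.

ω ≈ 33.5 rad/s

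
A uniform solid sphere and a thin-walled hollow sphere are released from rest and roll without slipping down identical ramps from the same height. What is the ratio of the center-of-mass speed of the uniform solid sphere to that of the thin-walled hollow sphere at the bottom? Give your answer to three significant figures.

v_ratio ≈ 1.09

Each satisfies Mgh = ½(1+k)Mv² with k = I/(MR²), so v ∝ 1/√(1+k).
For the uniform solid sphere k = 0.4; for the thin-walled hollow sphere k = 2/3.
v₁/v₂ = √((1+k₂)/(1+k₁)) = √(1.667/1.4) ≈ 1.09.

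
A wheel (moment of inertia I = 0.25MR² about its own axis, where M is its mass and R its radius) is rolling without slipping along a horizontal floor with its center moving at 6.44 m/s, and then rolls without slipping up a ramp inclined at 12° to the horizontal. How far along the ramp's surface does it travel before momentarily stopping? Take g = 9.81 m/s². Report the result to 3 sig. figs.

d ≈ 12.7 m

Here I = 0.25MR², so the shape factor k = I/(MR²) = 0.25.
Since it rolls without slipping, ω = v/R and KE = ½Mv² + ½Iω² = ½(1+k)Mv² = (5/8)Mv².
Setting this equal to Mgh gives the vertical rise h = (1+k)v₀²/(2g) = 1.25×6.44²/(2×9.81) = 2.642 m.
The distance along the slope is d = h/sinθ = 2.642/sin12° ≈ 12.7 m.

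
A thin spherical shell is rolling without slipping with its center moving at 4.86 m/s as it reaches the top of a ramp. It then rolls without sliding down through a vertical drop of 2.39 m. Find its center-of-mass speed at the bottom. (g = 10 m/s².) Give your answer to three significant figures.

With I = (2/3)MR², the ratio k = I/(MR²) is 2/3.
The rolling condition ω = v/R makes the rotational term ½I(v/R)² = ½kMv², so KE_total = ½(1+k)Mv² = (5/6)Mv².
Conserving energy between top and bottom: (5/6)Mv² = (5/6)Mv₀² + Mgh, hence v² = v₀² + 2gh/(1+k).
v = √(4.86² + 2×10×2.39/1.667) = √52.3 ≈ 7.23 m/s.

v ≈ 7.23 m/s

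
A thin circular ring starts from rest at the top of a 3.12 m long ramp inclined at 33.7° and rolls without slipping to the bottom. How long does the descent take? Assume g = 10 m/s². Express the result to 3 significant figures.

t ≈ 1.50 s

For this body I = MR², i.e. k = I/(MR²) = 1.
Newton's second law down the slope: Mg sinθ − f = Ma. The torque equation fR = Iα (with α = a/R) gives f = kMa.
Hence a = g sinθ/(1+k) = 10×sin33.7°/2 = 2.774 m/s².
With constant a from rest, t = √(2L/a) = √(2·3.12/2.774) ≈ 1.50 s.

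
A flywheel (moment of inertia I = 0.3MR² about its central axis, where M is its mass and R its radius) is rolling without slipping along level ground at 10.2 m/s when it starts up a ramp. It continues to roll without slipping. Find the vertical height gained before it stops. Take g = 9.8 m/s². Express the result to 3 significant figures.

With I = 0.3MR², the ratio k = I/(MR²) is 0.3.
The rolling condition ω = v/R makes the rotational term ½I(v/R)² = ½kMv², so KE_total = ½(1+k)Mv² = (13/20)Mv².
At the top the kinetic energy is zero, so (13/20)Mv₀² = Mgh.
Thus h = (1+k)v₀²/(2g) = 1.3 × 10.2² / (2 × 9.8) ≈ 6.90 m.

h ≈ 6.90 m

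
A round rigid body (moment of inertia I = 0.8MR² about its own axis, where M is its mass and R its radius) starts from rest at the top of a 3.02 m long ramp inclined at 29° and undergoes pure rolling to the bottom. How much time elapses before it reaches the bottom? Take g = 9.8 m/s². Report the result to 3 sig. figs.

t ≈ 1.51 s

The moment of inertia is 0.8MR², giving k ≡ I/(MR²) = 0.8.
Along the incline Mg sinθ − f = Ma, and torque about the center fR = Iα = kMR²(a/R) gives f = kMa.
Hence a = g sinθ/(1+k) = 9.8×sin29°/1.8 = 2.64 m/s².
Starting from rest, L = ½at², so t = √(2L/a) = √(2×3.02/2.64) ≈ 1.51 s.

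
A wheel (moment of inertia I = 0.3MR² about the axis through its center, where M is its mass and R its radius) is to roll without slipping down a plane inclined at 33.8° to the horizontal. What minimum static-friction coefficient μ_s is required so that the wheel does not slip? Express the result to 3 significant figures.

The moment of inertia is 0.3MR², giving k ≡ I/(MR²) = 0.3.
Newton's second law down the slope: Mg sinθ − f = Ma. The torque equation fR = Iα (with α = a/R) gives f = kMa.
These give a = g sinθ/(1+k) and the required friction f = kMg sinθ/(1+k).
The normal force is N = Mg cosθ, so μ_min = f/N = k tanθ/(1+k).
μ_min = 0.3 × tan33.8° / 1.3 ≈ 0.154.

μ_min ≈ 0.154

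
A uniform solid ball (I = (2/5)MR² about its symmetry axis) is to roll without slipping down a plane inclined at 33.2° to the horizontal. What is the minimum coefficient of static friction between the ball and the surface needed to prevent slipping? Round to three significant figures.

μ_min ≈ 0.187

With I = (2/5)MR², the ratio k = I/(MR²) is 0.4.
Translational: Mg sinθ − f = Ma. Rotational about the CM: fR = Iα = kMRa, so f = kMa.
These give a = g sinθ/(1+k) and the required friction f = kMg sinθ/(1+k).
The normal force is N = Mg cosθ, so μ_min = f/N = k tanθ/(1+k).
μ_min = 0.4 × tan33.2° / 1.4 ≈ 0.187.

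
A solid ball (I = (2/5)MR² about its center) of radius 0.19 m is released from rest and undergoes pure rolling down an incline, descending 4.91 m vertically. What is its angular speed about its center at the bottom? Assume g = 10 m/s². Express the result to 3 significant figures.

ω ≈ 44.1 rad/s

With I = (2/5)MR², the ratio k = I/(MR²) is 0.4.
Pure rolling means v = ωR; then KE = ½Mv² + ½I(v/R)² = ½(1+k)Mv² = (7/10)Mv².
Energy conservation Mgh = ½(1+k)Mv² gives v = √(2gh/(1+k)) = √(2 × 10 × 4.91 / 1.4) = 8.375 m/s.
The angular speed follows from ω = v/R = 8.375/0.19 ≈ 44.1 rad/s.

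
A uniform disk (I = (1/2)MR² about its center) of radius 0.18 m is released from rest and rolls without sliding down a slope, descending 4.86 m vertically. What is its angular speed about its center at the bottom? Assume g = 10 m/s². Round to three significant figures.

ω ≈ 44.7 rad/s

For this body I = (1/2)MR², i.e. k = I/(MR²) = 0.5.
Rolling without slipping gives ω = v/R, so the total kinetic energy is ½Mv² + ½Iω² = ½(1+k)Mv² = (3/4)Mv².
Energy conservation Mgh = ½(1+k)Mv² gives v = √(2gh/(1+k)) = √(2 × 10 × 4.86 / 1.5) = 8.05 m/s.
Then ω = v/R = 8.05 / 0.18 ≈ 44.7 rad/s.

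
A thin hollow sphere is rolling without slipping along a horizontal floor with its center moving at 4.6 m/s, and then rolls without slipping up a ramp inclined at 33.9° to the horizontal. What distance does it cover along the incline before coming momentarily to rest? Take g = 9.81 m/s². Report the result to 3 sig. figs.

For this body I = (2/3)MR², i.e. k = I/(MR²) = 2/3.
Pure rolling means v = ωR; then KE = ½Mv² + ½I(v/R)² = ½(1+k)Mv² = (5/6)Mv².
Setting this equal to Mgh gives the vertical rise h = (1+k)v₀²/(2g) = 1.667×4.6²/(2×9.81) = 1.797 m.
Along the incline, d = h/sinθ = 1.797/sin33.9° ≈ 3.22 m.

d ≈ 3.22 m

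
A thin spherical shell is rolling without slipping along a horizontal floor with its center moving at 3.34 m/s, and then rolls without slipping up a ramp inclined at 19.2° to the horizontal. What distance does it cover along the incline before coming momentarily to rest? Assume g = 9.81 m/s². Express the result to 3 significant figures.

The moment of inertia is (2/3)MR², giving k ≡ I/(MR²) = 2/3.
Pure rolling means v = ωR; then KE = ½Mv² + ½I(v/R)² = ½(1+k)Mv² = (5/6)Mv².
Setting this equal to Mgh gives the vertical rise h = (1+k)v₀²/(2g) = 1.667×3.34²/(2×9.81) = 0.9476 m.
Along the incline, d = h/sinθ = 0.9476/sin19.2° ≈ 2.88 m.

d ≈ 2.88 m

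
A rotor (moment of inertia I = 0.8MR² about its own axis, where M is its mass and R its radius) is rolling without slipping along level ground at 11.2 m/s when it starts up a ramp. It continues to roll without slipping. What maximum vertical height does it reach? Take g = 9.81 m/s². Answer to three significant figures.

Here I = 0.8MR², so the shape factor k = I/(MR²) = 0.8.
The rolling condition ω = v/R makes the rotational term ½I(v/R)² = ½kMv², so KE_total = ½(1+k)Mv² = (9/10)Mv².
At the top the kinetic energy is zero, so (9/10)Mv₀² = Mgh.
Thus h = (1+k)v₀²/(2g) = 1.8 × 11.2² / (2 × 9.81) ≈ 11.5 m.

h ≈ 11.5 m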